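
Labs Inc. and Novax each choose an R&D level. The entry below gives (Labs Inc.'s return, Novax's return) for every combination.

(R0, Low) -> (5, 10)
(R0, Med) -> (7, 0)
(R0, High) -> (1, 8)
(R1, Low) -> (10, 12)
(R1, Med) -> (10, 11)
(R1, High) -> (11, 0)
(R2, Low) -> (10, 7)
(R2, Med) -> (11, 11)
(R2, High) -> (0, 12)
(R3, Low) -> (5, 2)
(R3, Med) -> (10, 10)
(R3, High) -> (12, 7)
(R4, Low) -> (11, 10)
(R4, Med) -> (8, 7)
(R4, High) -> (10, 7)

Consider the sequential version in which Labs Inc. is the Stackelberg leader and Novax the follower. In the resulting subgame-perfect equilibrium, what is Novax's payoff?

10

Work backward from Novax's decision.
- R0 → Novax plays Low (best of 10, 0, 8); Labs Inc. gets 5.
- R1 → Novax plays Low (best of 12, 11, 0); Labs Inc. gets 10.
- R2 → Novax plays High (best of 7, 11, 12); Labs Inc. gets 0.
- R3 → Novax plays Med (best of 2, 10, 7); Labs Inc. gets 10.
- R4 → Novax plays Low (best of 10, 7, 7); Labs Inc. gets 11.
Maximizing over 5, 10, 0, 10, 11, Labs Inc. chooses R4. Subgame-perfect outcome: (R4, Low) with payoffs (11, 10).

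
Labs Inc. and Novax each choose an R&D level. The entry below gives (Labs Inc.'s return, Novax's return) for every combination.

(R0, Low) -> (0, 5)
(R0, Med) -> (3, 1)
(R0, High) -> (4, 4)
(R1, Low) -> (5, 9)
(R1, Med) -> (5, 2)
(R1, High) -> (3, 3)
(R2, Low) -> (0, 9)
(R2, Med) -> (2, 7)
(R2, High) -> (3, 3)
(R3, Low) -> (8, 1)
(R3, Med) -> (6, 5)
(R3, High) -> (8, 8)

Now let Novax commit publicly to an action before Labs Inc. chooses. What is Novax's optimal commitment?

Work backward from Labs Inc.'s decision.
- Low → Labs Inc. plays R3 (best of 0, 5, 0, 8); Novax gets 1.
- Med → Labs Inc. plays R3 (best of 3, 5, 2, 6); Novax gets 5.
- High → Labs Inc. plays R3 (best of 4, 3, 3, 8); Novax gets 8.
Maximizing over 1, 5, 8, Novax chooses High. Subgame-perfect outcome: (R3, High) with payoffs (8, 8).

High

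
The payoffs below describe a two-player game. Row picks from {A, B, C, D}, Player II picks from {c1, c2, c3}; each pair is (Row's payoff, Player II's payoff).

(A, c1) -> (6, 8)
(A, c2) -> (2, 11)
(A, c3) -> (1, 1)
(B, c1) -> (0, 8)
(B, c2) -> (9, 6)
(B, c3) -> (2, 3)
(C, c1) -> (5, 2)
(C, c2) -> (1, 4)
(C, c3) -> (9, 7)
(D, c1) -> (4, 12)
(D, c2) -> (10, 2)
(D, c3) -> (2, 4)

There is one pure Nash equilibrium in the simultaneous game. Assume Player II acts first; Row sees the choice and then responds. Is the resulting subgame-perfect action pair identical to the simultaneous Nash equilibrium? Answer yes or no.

Row best-responds to each possible Player II move:
- c1: BR = A, leader payoff 8.
- c2: BR = D, leader payoff 2.
- c3: BR = C, leader payoff 7.
Maximizing over 8, 2, 7, Player II chooses c1. Subgame-perfect outcome: (A, c1) with payoffs (6, 8).
For the simultaneous game, intersect best replies.
Row's best replies: c1→A; c2→D; c3→C.
Player II's best replies: A→c2; B→c1; C→c3; D→c1.
Only (C, c3) has each player best-responding; Nash payoffs (9, 7).
Sequential outcome (A, c1) differs from the Nash profile (C, c3).

no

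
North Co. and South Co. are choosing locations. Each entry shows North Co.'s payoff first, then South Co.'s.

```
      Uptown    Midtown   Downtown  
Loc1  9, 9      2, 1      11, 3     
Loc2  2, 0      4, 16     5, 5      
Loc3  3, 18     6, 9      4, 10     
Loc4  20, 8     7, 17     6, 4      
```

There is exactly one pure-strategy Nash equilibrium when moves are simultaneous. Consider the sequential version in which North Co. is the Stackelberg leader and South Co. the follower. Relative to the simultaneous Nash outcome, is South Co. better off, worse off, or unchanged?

South Co. best-responds to each possible North Co. move:
- Loc1 → South Co. plays Uptown (best of 9, 1, 3); North Co. gets 9.
- Loc2 → South Co. plays Midtown (best of 0, 16, 5); North Co. gets 4.
- Loc3 → South Co. plays Uptown (best of 18, 9, 10); North Co. gets 3.
- Loc4 → South Co. plays Midtown (best of 8, 17, 4); North Co. gets 7.
North Co.'s induced payoffs are 9, 4, 3, 7, so North Co. commits to Loc1. Subgame-perfect outcome: (Loc1, Uptown) with payoffs (9, 9).
Now find the simultaneous Nash equilibrium.
North Co.'s best replies: Uptown→Loc4; Midtown→Loc4; Downtown→Loc1.
South Co.'s best replies: Loc1→Uptown; Loc2→Midtown; Loc3→Uptown; Loc4→Midtown.
Only (Loc4, Midtown) has each player best-responding; Nash payoffs (7, 17).
South Co. earns 9 sequentially versus 17 at the Nash outcome: worse off.

worse off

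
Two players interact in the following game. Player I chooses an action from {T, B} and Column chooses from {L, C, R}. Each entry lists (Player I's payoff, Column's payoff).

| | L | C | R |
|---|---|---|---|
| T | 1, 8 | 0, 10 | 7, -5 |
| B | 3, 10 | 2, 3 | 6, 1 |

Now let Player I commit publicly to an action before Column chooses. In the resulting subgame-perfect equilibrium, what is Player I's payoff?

3

Solve by backward induction (Player I leads).
- T: BR = C, leader payoff 0.
- B: BR = L, leader payoff 3.
Player I's induced payoffs are 0, 3, so Player I commits to B. Subgame-perfect outcome: (B, L) with payoffs (3, 10).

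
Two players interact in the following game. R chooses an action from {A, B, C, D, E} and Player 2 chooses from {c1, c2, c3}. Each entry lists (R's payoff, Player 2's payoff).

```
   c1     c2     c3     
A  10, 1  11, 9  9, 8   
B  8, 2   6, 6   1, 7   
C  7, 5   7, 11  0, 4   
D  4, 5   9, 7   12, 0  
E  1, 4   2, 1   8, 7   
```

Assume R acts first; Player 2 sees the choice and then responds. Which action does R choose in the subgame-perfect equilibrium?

Solve by backward induction (R leads).
- A: Player 2 compares 1, 9, 8 and picks c2; R would get 11.
- B: Player 2 compares 2, 6, 7 and picks c3; R would get 1.
- C: Player 2 compares 5, 11, 4 and picks c2; R would get 7.
- D: Player 2 compares 5, 7, 0 and picks c2; R would get 9.
- E: Player 2 compares 4, 1, 7 and picks c3; R would get 8.
Among 11, 1, 7, 9, 8, the best is 11 at A. Subgame-perfect outcome: (A, c2) with payoffs (11, 9).

A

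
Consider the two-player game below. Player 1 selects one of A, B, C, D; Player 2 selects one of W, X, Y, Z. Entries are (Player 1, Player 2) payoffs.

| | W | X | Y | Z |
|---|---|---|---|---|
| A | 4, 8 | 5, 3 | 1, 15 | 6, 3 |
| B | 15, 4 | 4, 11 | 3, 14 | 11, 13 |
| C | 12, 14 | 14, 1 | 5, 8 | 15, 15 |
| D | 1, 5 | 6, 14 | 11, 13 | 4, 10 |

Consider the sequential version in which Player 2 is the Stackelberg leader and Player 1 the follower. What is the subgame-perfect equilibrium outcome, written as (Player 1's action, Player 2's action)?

Solve by backward induction (Player 2 leads).
- W → Player 1 plays B (best of 4, 15, 12, 1); Player 2 gets 4.
- X → Player 1 plays C (best of 5, 4, 14, 6); Player 2 gets 1.
- Y → Player 1 plays D (best of 1, 3, 5, 11); Player 2 gets 13.
- Z → Player 1 plays C (best of 6, 11, 15, 4); Player 2 gets 15.
Player 2's induced payoffs are 4, 1, 13, 15, so Player 2 commits to Z. Subgame-perfect outcome: (C, Z) with payoffs (15, 15).

(C, Z)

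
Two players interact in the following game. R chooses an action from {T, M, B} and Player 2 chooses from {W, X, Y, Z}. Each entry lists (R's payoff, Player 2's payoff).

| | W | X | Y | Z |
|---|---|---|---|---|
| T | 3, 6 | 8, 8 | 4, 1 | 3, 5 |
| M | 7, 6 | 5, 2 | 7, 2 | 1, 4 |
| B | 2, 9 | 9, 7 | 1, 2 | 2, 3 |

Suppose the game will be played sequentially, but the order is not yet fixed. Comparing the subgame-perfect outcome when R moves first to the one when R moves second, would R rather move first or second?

If R leads: Player 2's best replies are T→X, M→W, B→W; R's induced payoffs 8, 7, 2; outcome (T, X), payoffs (8, 8).
If Player 2 leads: R's best replies are W→M, X→B, Y→M, Z→T; Player 2's induced payoffs 6, 7, 2, 5; outcome (B, X), payoffs (9, 7).
R gets 8 moving first and 9 moving second, so R prefers to move second.

second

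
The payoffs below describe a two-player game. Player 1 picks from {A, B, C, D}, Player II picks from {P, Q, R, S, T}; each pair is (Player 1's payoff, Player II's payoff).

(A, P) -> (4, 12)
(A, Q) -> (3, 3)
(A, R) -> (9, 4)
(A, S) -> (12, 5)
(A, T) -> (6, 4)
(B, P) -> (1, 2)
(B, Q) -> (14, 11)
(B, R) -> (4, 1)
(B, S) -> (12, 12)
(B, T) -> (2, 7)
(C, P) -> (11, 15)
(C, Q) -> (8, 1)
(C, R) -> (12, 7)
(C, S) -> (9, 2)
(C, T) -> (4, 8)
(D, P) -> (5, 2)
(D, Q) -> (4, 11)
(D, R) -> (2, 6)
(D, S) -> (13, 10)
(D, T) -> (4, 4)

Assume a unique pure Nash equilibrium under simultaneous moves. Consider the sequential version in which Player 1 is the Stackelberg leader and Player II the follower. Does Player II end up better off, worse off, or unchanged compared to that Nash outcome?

worse off

Solve by backward induction (Player 1 leads).
- A: Player II compares 12, 3, 4, 5, 4 and picks P; Player 1 would get 4.
- B: Player II compares 2, 11, 1, 12, 7 and picks S; Player 1 would get 12.
- C: Player II compares 15, 1, 7, 2, 8 and picks P; Player 1 would get 11.
- D: Player II compares 2, 11, 6, 10, 4 and picks Q; Player 1 would get 4.
Maximizing over 4, 12, 11, 4, Player 1 chooses B. Subgame-perfect outcome: (B, S) with payoffs (12, 12).
Now find the simultaneous Nash equilibrium.
Player 1's best replies: P→C; Q→B; R→C; S→D; T→A.
Player II's best replies: A→P; B→S; C→P; D→Q.
The unique mutual best reply is (C, P), giving (11, 15).
Player II earns 12 sequentially versus 15 at the Nash outcome: worse off.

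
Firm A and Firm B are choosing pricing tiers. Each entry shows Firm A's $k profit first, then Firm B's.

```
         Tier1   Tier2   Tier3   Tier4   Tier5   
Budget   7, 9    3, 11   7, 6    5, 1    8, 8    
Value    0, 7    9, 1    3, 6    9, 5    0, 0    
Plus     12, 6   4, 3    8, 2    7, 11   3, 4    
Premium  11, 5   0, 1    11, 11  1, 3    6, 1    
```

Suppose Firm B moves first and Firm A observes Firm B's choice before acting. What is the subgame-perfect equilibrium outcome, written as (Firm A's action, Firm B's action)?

Solve by backward induction (Firm B leads).
- Tier1: Firm A compares 7, 0, 12, 11 and picks Plus; Firm B would get 6.
- Tier2: Firm A compares 3, 9, 4, 0 and picks Value; Firm B would get 1.
- Tier3: Firm A compares 7, 3, 8, 11 and picks Premium; Firm B would get 11.
- Tier4: Firm A compares 5, 9, 7, 1 and picks Value; Firm B would get 5.
- Tier5: Firm A compares 8, 0, 3, 6 and picks Budget; Firm B would get 8.
Among 6, 1, 11, 5, 8, the best is 11 at Tier3. Subgame-perfect outcome: (Premium, Tier3) with payoffs (11, 11).

(Premium, Tier3)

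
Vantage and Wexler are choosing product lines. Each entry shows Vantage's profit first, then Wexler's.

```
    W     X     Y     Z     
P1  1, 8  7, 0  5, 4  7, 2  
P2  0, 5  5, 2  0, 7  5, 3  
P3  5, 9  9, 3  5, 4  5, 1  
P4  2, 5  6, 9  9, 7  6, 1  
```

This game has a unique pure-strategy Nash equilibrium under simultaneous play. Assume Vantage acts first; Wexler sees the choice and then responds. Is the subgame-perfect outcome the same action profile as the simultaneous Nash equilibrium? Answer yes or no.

Wexler best-responds to each possible Vantage move:
- P1 → Wexler plays W (best of 8, 0, 4, 2); Vantage gets 1.
- P2 → Wexler plays Y (best of 5, 2, 7, 3); Vantage gets 0.
- P3 → Wexler plays W (best of 9, 3, 4, 1); Vantage gets 5.
- P4 → Wexler plays X (best of 5, 9, 7, 1); Vantage gets 6.
Maximizing over 1, 0, 5, 6, Vantage chooses P4. Subgame-perfect outcome: (P4, X) with payoffs (6, 9).
For the simultaneous game, intersect best replies.
Vantage's best replies: W→P3; X→P3; Y→P4; Z→P1.
Wexler's best replies: P1→W; P2→Y; P3→W; P4→X.
Only (P3, W) has each player best-responding; Nash payoffs (5, 9).
Sequential outcome (P4, X) differs from the Nash profile (P3, W).

no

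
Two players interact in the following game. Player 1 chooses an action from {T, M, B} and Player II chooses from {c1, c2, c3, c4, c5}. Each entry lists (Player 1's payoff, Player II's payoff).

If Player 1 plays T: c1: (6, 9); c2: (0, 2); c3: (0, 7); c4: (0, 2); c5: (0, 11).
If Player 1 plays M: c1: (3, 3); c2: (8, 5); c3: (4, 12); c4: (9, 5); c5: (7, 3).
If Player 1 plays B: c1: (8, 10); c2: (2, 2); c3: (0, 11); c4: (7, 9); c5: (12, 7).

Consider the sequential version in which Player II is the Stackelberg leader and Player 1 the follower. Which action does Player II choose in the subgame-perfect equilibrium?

Player 1 best-responds to each possible Player II move:
- c1: BR = B, leader payoff 10.
- c2: BR = M, leader payoff 5.
- c3: BR = M, leader payoff 12.
- c4: BR = M, leader payoff 5.
- c5: BR = B, leader payoff 7.
Maximizing over 10, 5, 12, 5, 7, Player II chooses c3. Subgame-perfect outcome: (M, c3) with payoffs (4, 12).

c3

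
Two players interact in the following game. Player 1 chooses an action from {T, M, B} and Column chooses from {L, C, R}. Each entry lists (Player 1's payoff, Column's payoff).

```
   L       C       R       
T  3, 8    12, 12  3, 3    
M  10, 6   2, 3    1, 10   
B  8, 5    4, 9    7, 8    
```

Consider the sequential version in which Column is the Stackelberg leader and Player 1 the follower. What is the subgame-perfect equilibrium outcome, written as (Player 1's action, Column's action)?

Backward induction with Column moving first.
- L: Player 1 compares 3, 10, 8 and picks M; Column would get 6.
- C: Player 1 compares 12, 2, 4 and picks T; Column would get 12.
- R: Player 1 compares 3, 1, 7 and picks B; Column would get 8.
Among 6, 12, 8, the best is 12 at C. Subgame-perfect outcome: (T, C) with payoffs (12, 12).

(T, C)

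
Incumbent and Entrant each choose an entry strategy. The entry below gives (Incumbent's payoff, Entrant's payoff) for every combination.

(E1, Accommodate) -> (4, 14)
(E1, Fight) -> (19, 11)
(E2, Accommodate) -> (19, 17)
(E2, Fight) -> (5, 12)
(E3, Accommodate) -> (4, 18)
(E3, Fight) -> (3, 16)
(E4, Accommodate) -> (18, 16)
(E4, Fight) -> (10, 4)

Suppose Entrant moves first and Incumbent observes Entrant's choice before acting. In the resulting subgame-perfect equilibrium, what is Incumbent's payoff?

Work backward from Incumbent's decision.
- Accommodate → Incumbent plays E2 (best of 4, 19, 4, 18); Entrant gets 17.
- Fight → Incumbent plays E1 (best of 19, 5, 3, 10); Entrant gets 11.
Maximizing over 17, 11, Entrant chooses Accommodate. Subgame-perfect outcome: (E2, Accommodate) with payoffs (19, 17).

19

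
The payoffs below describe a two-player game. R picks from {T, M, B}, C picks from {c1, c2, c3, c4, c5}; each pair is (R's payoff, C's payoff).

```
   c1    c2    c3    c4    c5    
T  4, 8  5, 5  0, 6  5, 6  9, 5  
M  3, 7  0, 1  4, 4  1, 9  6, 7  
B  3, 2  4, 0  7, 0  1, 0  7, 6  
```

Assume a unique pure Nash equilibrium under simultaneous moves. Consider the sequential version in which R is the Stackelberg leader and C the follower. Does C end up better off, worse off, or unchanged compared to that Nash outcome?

worse off

C best-responds to each possible R move:
- T: C compares 8, 5, 6, 6, 5 and picks c1; R would get 4.
- M: C compares 7, 1, 4, 9, 7 and picks c4; R would get 1.
- B: C compares 2, 0, 0, 0, 6 and picks c5; R would get 7.
R's induced payoffs are 4, 1, 7, so R commits to B. Subgame-perfect outcome: (B, c5) with payoffs (7, 6).
Under simultaneous play:
R's best replies: c1→T; c2→T; c3→B; c4→T; c5→T.
C's best replies: T→c1; M→c4; B→c5.
The unique mutual best reply is (T, c1), giving (4, 8).
C earns 6 sequentially versus 8 at the Nash outcome: worse off.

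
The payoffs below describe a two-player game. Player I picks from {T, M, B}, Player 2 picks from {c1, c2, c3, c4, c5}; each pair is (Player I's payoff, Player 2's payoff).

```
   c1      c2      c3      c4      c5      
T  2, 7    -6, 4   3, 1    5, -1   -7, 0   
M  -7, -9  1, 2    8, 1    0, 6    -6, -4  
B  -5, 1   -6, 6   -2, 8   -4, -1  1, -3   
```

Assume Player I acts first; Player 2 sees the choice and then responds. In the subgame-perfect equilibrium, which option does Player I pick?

Work backward from Player 2's decision.
- T → Player 2 plays c1 (best of 7, 4, 1, -1, 0); Player I gets 2.
- M → Player 2 plays c4 (best of -9, 2, 1, 6, -4); Player I gets 0.
- B → Player 2 plays c3 (best of 1, 6, 8, -1, -3); Player I gets -2.
Maximizing over 2, 0, -2, Player I chooses T. Subgame-perfect outcome: (T, c1) with payoffs (2, 7).

T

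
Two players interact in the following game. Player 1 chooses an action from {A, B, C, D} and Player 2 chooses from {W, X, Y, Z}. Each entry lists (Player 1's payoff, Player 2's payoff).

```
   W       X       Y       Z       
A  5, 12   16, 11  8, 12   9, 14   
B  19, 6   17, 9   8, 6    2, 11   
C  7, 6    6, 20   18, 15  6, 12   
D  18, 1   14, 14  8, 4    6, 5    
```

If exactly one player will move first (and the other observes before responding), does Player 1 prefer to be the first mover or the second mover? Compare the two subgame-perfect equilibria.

If Player 1 leads: Player 2's best replies are A→Z, B→Z, C→X, D→X; Player 1's induced payoffs 9, 2, 6, 14; outcome (D, X), payoffs (14, 14).
If Player 2 leads: Player 1's best replies are W→B, X→B, Y→C, Z→A; Player 2's induced payoffs 6, 9, 15, 14; outcome (C, Y), payoffs (18, 15).
Player 1 gets 14 moving first and 18 moving second, so Player 1 prefers to move second.

second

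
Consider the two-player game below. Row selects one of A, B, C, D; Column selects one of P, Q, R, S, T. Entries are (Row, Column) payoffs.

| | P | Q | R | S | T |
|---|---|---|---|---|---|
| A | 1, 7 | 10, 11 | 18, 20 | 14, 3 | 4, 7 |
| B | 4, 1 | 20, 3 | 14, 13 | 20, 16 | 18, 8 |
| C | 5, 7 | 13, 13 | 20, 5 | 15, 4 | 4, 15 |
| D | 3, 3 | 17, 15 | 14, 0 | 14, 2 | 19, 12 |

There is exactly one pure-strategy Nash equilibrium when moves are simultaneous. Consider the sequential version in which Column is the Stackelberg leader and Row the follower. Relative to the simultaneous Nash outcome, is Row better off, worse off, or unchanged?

Backward induction with Column moving first.
- P: BR = C, leader payoff 7.
- Q: BR = B, leader payoff 3.
- R: BR = C, leader payoff 5.
- S: BR = B, leader payoff 16.
- T: BR = D, leader payoff 12.
Maximizing over 7, 3, 5, 16, 12, Column chooses S. Subgame-perfect outcome: (B, S) with payoffs (20, 16).
Now find the simultaneous Nash equilibrium.
Row's best replies: P→C; Q→B; R→C; S→B; T→D.
Column's best replies: A→R; B→S; C→T; D→Q.
The unique mutual best reply is (B, S), giving (20, 16).
Row earns 20 sequentially versus 20 at the Nash outcome: unchanged.

unchanged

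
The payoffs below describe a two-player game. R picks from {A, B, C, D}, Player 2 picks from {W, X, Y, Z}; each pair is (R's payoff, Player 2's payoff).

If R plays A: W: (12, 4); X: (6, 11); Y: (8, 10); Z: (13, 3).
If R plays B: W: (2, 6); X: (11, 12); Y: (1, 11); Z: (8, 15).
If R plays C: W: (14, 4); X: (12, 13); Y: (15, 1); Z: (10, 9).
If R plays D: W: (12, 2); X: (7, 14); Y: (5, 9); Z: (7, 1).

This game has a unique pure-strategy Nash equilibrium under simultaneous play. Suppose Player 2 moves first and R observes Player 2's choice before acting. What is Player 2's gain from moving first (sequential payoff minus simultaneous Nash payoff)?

Work backward from R's decision.
- W: BR = C, leader payoff 4.
- X: BR = C, leader payoff 13.
- Y: BR = C, leader payoff 1.
- Z: BR = A, leader payoff 3.
Player 2's induced payoffs are 4, 13, 1, 3, so Player 2 commits to X. Subgame-perfect outcome: (C, X) with payoffs (12, 13).
Now find the simultaneous Nash equilibrium.
R's best replies: W→C; X→C; Y→C; Z→A.
Player 2's best replies: A→X; B→Z; C→X; D→X.
The unique mutual best reply is (C, X), giving (12, 13).
Player 2's commitment gain: 13 − 13 = 0.

0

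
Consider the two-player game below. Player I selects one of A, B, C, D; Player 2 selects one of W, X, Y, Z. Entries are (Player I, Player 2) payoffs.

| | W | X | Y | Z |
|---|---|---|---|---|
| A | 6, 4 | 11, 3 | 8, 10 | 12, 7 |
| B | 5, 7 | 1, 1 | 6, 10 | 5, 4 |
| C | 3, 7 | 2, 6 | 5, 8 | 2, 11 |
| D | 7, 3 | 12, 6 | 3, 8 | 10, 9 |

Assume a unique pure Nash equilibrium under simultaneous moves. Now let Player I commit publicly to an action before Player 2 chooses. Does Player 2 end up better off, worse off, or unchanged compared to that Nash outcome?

Solve by backward induction (Player I leads).
- A: Player 2 compares 4, 3, 10, 7 and picks Y; Player I would get 8.
- B: Player 2 compares 7, 1, 10, 4 and picks Y; Player I would get 6.
- C: Player 2 compares 7, 6, 8, 11 and picks Z; Player I would get 2.
- D: Player 2 compares 3, 6, 8, 9 and picks Z; Player I would get 10.
Among 8, 6, 2, 10, the best is 10 at D. Subgame-perfect outcome: (D, Z) with payoffs (10, 9).
Under simultaneous play:
Player I's best replies: W→D; X→D; Y→A; Z→A.
Player 2's best replies: A→Y; B→Y; C→Z; D→Z.
Only (A, Y) has each player best-responding; Nash payoffs (8, 10).
Player 2 earns 9 sequentially versus 10 at the Nash outcome: worse off.

worse off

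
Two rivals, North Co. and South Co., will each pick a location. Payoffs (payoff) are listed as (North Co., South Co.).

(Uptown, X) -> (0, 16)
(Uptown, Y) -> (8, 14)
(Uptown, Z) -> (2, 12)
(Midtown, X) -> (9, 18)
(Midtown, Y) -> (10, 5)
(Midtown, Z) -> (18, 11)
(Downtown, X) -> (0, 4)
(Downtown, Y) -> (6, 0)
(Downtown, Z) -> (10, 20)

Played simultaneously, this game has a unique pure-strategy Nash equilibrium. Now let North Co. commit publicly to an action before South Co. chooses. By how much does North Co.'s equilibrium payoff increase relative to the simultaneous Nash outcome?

1

South Co. best-responds to each possible North Co. move:
- Uptown → South Co. plays X (best of 16, 14, 12); North Co. gets 0.
- Midtown → South Co. plays X (best of 18, 5, 11); North Co. gets 9.
- Downtown → South Co. plays Z (best of 4, 0, 20); North Co. gets 10.
North Co.'s induced payoffs are 0, 9, 10, so North Co. commits to Downtown. Subgame-perfect outcome: (Downtown, Z) with payoffs (10, 20).
Now find the simultaneous Nash equilibrium.
North Co.'s best replies: X→Midtown; Y→Midtown; Z→Midtown.
South Co.'s best replies: Uptown→X; Midtown→X; Downtown→Z.
The unique mutual best reply is (Midtown, X), giving (9, 18).
North Co.'s commitment gain: 10 − 9 = 1.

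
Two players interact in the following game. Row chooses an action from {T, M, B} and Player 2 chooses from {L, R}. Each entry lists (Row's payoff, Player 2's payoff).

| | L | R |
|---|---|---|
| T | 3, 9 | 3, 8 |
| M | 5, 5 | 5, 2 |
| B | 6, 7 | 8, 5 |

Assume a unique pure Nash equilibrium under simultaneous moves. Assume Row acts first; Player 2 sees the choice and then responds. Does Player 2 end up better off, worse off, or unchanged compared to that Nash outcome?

unchanged

Backward induction with Row moving first.
- T: Player 2 compares 9, 8 and picks L; Row would get 3.
- M: Player 2 compares 5, 2 and picks L; Row would get 5.
- B: Player 2 compares 7, 5 and picks L; Row would get 6.
Maximizing over 3, 5, 6, Row chooses B. Subgame-perfect outcome: (B, L) with payoffs (6, 7).
Now find the simultaneous Nash equilibrium.
Row's best replies: L→B; R→B.
Player 2's best replies: T→L; M→L; B→L.
The unique mutual best reply is (B, L), giving (6, 7).
Player 2 earns 7 sequentially versus 7 at the Nash outcome: unchanged.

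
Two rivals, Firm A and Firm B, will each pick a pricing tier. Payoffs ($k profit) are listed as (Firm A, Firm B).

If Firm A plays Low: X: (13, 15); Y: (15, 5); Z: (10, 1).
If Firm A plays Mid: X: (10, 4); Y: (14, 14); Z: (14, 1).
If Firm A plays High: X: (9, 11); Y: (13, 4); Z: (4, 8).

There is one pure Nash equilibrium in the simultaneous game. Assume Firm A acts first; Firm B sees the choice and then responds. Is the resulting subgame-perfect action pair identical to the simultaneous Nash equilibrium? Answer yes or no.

Work backward from Firm B's decision.
- Low: Firm B compares 15, 5, 1 and picks X; Firm A would get 13.
- Mid: Firm B compares 4, 14, 1 and picks Y; Firm A would get 14.
- High: Firm B compares 11, 4, 8 and picks X; Firm A would get 9.
Maximizing over 13, 14, 9, Firm A chooses Mid. Subgame-perfect outcome: (Mid, Y) with payoffs (14, 14).
For the simultaneous game, intersect best replies.
Firm A's best replies: X→Low; Y→Low; Z→Mid.
Firm B's best replies: Low→X; Mid→Y; High→X.
The unique mutual best reply is (Low, X), giving (13, 15).
Sequential outcome (Mid, Y) differs from the Nash profile (Low, X).

no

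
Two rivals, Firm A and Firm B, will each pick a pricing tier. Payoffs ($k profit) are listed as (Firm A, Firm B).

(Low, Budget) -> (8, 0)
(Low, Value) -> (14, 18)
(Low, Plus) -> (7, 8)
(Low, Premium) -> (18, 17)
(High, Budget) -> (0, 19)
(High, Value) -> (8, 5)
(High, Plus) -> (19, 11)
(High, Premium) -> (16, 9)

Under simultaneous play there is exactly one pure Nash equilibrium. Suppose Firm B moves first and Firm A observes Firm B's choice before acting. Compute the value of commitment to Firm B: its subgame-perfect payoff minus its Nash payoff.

0

Backward induction with Firm B moving first.
- Budget: BR = Low, leader payoff 0.
- Value: BR = Low, leader payoff 18.
- Plus: BR = High, leader payoff 11.
- Premium: BR = Low, leader payoff 17.
Maximizing over 0, 18, 11, 17, Firm B chooses Value. Subgame-perfect outcome: (Low, Value) with payoffs (14, 18).
Under simultaneous play:
Firm A's best replies: Budget→Low; Value→Low; Plus→High; Premium→Low.
Firm B's best replies: Low→Value; High→Budget.
Only (Low, Value) has each player best-responding; Nash payoffs (14, 18).
Firm B's commitment gain: 18 − 18 = 0.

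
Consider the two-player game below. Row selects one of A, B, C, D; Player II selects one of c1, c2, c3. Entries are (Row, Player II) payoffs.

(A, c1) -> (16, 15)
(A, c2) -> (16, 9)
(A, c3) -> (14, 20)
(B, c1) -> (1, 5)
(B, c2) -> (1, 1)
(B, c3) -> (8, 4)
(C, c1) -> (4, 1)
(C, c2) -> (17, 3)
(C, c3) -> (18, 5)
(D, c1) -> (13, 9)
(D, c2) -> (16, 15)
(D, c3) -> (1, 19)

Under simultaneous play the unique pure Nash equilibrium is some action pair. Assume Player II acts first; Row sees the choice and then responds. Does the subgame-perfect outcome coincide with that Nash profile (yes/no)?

no

Solve by backward induction (Player II leads).
- c1: Row compares 16, 1, 4, 13 and picks A; Player II would get 15.
- c2: Row compares 16, 1, 17, 16 and picks C; Player II would get 3.
- c3: Row compares 14, 8, 18, 1 and picks C; Player II would get 5.
Maximizing over 15, 3, 5, Player II chooses c1. Subgame-perfect outcome: (A, c1) with payoffs (16, 15).
Now find the simultaneous Nash equilibrium.
Row's best replies: c1→A; c2→C; c3→C.
Player II's best replies: A→c3; B→c1; C→c3; D→c3.
Only (C, c3) has each player best-responding; Nash payoffs (18, 5).
Sequential outcome (A, c1) differs from the Nash profile (C, c3).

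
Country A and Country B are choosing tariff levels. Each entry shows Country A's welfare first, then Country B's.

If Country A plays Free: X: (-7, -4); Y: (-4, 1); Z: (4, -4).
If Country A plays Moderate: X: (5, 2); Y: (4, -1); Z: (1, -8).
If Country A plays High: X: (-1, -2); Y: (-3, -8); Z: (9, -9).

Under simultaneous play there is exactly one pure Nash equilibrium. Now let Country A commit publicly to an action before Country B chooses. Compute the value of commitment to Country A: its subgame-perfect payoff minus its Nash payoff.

0

Solve by backward induction (Country A leads).
- Free: Country B compares -4, 1, -4 and picks Y; Country A would get -4.
- Moderate: Country B compares 2, -1, -8 and picks X; Country A would get 5.
- High: Country B compares -2, -8, -9 and picks X; Country A would get -1.
Country A's induced payoffs are -4, 5, -1, so Country A commits to Moderate. Subgame-perfect outcome: (Moderate, X) with payoffs (5, 2).
Now find the simultaneous Nash equilibrium.
Country A's best replies: X→Moderate; Y→Moderate; Z→High.
Country B's best replies: Free→Y; Moderate→X; High→X.
Only (Moderate, X) has each player best-responding; Nash payoffs (5, 2).
Country A's commitment gain: 5 − 5 = 0.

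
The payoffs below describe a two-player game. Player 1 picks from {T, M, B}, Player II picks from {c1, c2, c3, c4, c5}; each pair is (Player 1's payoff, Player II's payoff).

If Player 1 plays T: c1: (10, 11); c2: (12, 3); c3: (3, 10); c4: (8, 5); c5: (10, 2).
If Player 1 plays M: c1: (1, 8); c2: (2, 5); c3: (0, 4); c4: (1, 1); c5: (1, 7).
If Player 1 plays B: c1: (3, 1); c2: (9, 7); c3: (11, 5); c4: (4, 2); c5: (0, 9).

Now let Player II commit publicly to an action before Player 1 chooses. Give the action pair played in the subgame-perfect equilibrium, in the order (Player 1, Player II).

Player 1 best-responds to each possible Player II move:
- c1: BR = T, leader payoff 11.
- c2: BR = T, leader payoff 3.
- c3: BR = B, leader payoff 5.
- c4: BR = T, leader payoff 5.
- c5: BR = T, leader payoff 2.
Player II's induced payoffs are 11, 3, 5, 5, 2, so Player II commits to c1. Subgame-perfect outcome: (T, c1) with payoffs (10, 11).

(T, c1)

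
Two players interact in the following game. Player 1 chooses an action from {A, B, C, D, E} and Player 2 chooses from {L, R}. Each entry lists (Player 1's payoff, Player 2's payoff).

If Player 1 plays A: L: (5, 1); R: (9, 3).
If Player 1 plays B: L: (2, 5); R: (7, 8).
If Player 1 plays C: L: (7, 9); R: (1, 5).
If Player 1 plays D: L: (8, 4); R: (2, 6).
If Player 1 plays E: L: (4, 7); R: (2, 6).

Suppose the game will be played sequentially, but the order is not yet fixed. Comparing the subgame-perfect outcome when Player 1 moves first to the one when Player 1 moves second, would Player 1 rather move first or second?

If Player 1 leads: Player 2's best replies are A→R, B→R, C→L, D→R, E→L; Player 1's induced payoffs 9, 7, 7, 2, 4; outcome (A, R), payoffs (9, 3).
If Player 2 leads: Player 1's best replies are L→D, R→A; Player 2's induced payoffs 4, 3; outcome (D, L), payoffs (8, 4).
Player 1 gets 9 moving first and 8 moving second, so Player 1 prefers to move first.

first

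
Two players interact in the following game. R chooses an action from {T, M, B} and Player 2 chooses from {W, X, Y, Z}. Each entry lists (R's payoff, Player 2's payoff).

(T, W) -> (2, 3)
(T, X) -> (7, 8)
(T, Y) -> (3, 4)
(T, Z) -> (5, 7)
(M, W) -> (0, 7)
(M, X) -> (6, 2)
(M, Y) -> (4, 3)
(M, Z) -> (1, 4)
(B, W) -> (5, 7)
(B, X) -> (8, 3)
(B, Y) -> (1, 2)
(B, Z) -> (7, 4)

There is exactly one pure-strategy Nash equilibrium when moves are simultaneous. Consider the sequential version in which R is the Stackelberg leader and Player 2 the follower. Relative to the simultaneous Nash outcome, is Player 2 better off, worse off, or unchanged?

Work backward from Player 2's decision.
- T: BR = X, leader payoff 7.
- M: BR = W, leader payoff 0.
- B: BR = W, leader payoff 5.
Maximizing over 7, 0, 5, R chooses T. Subgame-perfect outcome: (T, X) with payoffs (7, 8).
Under simultaneous play:
R's best replies: W→B; X→B; Y→M; Z→B.
Player 2's best replies: T→X; M→W; B→W.
The unique mutual best reply is (B, W), giving (5, 7).
Player 2 earns 8 sequentially versus 7 at the Nash outcome: better off.

better off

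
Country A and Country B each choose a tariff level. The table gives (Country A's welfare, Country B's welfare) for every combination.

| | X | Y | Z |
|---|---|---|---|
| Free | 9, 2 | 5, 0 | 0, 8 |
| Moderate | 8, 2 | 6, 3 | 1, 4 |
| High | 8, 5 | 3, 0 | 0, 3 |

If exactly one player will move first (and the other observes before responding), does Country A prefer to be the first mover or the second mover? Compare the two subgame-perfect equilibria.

If Country A leads: Country B's best replies are Free→Z, Moderate→Z, High→X; Country A's induced payoffs 0, 1, 8; outcome (High, X), payoffs (8, 5).
If Country B leads: Country A's best replies are X→Free, Y→Moderate, Z→Moderate; Country B's induced payoffs 2, 3, 4; outcome (Moderate, Z), payoffs (1, 4).
Country A gets 8 moving first and 1 moving second, so Country A prefers to move first.

first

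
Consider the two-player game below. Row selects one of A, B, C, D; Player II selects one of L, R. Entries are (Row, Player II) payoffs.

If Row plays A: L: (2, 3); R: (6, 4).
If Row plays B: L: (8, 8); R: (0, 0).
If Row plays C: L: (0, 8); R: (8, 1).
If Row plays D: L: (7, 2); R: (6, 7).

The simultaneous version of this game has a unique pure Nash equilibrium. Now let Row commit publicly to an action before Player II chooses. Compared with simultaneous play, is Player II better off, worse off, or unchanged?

unchanged

Solve by backward induction (Row leads).
- A: Player II compares 3, 4 and picks R; Row would get 6.
- B: Player II compares 8, 0 and picks L; Row would get 8.
- C: Player II compares 8, 1 and picks L; Row would get 0.
- D: Player II compares 2, 7 and picks R; Row would get 6.
Among 6, 8, 0, 6, the best is 8 at B. Subgame-perfect outcome: (B, L) with payoffs (8, 8).
Now find the simultaneous Nash equilibrium.
Row's best replies: L→B; R→C.
Player II's best replies: A→R; B→L; C→L; D→R.
The unique mutual best reply is (B, L), giving (8, 8).
Player II earns 8 sequentially versus 8 at the Nash outcome: unchanged.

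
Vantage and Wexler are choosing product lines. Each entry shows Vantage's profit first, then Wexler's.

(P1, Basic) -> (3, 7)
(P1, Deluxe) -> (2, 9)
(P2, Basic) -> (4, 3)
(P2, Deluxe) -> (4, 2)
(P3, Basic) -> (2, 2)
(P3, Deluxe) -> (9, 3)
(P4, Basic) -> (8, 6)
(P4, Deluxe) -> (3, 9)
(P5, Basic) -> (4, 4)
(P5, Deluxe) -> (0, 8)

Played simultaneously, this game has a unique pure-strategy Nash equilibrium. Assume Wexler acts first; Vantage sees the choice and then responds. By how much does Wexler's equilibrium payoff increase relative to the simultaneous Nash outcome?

Solve by backward induction (Wexler leads).
- Basic: BR = P4, leader payoff 6.
- Deluxe: BR = P3, leader payoff 3.
Maximizing over 6, 3, Wexler chooses Basic. Subgame-perfect outcome: (P4, Basic) with payoffs (8, 6).
Under simultaneous play:
Vantage's best replies: Basic→P4; Deluxe→P3.
Wexler's best replies: P1→Deluxe; P2→Basic; P3→Deluxe; P4→Deluxe; P5→Deluxe.
Only (P3, Deluxe) has each player best-responding; Nash payoffs (9, 3).
Wexler's commitment gain: 6 − 3 = 3.

3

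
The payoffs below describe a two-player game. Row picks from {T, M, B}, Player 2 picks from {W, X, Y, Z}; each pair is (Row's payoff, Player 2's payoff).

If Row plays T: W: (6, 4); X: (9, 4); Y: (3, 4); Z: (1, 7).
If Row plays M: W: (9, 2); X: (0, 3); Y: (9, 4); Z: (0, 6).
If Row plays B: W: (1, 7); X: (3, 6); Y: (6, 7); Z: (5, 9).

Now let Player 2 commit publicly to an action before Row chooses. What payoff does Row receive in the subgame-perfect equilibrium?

5

Backward induction with Player 2 moving first.
- W: BR = M, leader payoff 2.
- X: BR = T, leader payoff 4.
- Y: BR = M, leader payoff 4.
- Z: BR = B, leader payoff 9.
Among 2, 4, 4, 9, the best is 9 at Z. Subgame-perfect outcome: (B, Z) with payoffs (5, 9).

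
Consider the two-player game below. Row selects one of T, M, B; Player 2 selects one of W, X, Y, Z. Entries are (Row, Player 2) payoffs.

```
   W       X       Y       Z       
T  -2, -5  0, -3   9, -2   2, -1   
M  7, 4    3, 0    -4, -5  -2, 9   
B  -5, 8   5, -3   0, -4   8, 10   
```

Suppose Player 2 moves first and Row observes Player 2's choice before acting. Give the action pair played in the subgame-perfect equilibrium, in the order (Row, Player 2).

Solve by backward induction (Player 2 leads).
- W: BR = M, leader payoff 4.
- X: BR = B, leader payoff -3.
- Y: BR = T, leader payoff -2.
- Z: BR = B, leader payoff 10.
Among 4, -3, -2, 10, the best is 10 at Z. Subgame-perfect outcome: (B, Z) with payoffs (8, 10).

(B, Z)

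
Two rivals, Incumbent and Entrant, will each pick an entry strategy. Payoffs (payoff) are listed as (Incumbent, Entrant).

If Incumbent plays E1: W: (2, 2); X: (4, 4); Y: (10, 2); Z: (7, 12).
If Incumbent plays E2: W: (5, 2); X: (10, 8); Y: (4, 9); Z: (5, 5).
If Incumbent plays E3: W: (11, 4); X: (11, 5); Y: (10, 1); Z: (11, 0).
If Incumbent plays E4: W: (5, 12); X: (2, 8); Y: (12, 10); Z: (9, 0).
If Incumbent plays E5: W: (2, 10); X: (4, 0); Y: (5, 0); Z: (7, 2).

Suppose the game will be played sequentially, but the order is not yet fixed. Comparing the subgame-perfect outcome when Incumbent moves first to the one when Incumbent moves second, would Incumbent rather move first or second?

second

If Incumbent leads: Entrant's best replies are E1→Z, E2→Y, E3→X, E4→W, E5→W; Incumbent's induced payoffs 7, 4, 11, 5, 2; outcome (E3, X), payoffs (11, 5).
If Entrant leads: Incumbent's best replies are W→E3, X→E3, Y→E4, Z→E3; Entrant's induced payoffs 4, 5, 10, 0; outcome (E4, Y), payoffs (12, 10).
Incumbent gets 11 moving first and 12 moving second, so Incumbent prefers to move second.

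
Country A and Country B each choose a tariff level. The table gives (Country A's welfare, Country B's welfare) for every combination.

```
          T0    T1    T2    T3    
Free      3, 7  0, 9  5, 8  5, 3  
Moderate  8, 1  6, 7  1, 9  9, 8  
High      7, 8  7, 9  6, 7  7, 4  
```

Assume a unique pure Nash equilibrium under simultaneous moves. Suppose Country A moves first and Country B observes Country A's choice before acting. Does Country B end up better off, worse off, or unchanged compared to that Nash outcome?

Solve by backward induction (Country A leads).
- Free: BR = T1, leader payoff 0.
- Moderate: BR = T2, leader payoff 1.
- High: BR = T1, leader payoff 7.
Country A's induced payoffs are 0, 1, 7, so Country A commits to High. Subgame-perfect outcome: (High, T1) with payoffs (7, 9).
Under simultaneous play:
Country A's best replies: T0→Moderate; T1→High; T2→High; T3→Moderate.
Country B's best replies: Free→T1; Moderate→T2; High→T1.
The unique mutual best reply is (High, T1), giving (7, 9).
Country B earns 9 sequentially versus 9 at the Nash outcome: unchanged.

unchanged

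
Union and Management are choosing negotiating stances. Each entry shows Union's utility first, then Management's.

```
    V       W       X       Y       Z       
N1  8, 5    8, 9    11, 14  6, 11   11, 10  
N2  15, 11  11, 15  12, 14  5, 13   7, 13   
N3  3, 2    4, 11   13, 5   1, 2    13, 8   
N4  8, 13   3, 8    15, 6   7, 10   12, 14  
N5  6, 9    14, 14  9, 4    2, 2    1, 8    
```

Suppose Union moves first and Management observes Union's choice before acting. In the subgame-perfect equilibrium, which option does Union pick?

Backward induction with Union moving first.
- N1: BR = X, leader payoff 11.
- N2: BR = W, leader payoff 11.
- N3: BR = W, leader payoff 4.
- N4: BR = Z, leader payoff 12.
- N5: BR = W, leader payoff 14.
Union's induced payoffs are 11, 11, 4, 12, 14, so Union commits to N5. Subgame-perfect outcome: (N5, W) with payoffs (14, 14).

N5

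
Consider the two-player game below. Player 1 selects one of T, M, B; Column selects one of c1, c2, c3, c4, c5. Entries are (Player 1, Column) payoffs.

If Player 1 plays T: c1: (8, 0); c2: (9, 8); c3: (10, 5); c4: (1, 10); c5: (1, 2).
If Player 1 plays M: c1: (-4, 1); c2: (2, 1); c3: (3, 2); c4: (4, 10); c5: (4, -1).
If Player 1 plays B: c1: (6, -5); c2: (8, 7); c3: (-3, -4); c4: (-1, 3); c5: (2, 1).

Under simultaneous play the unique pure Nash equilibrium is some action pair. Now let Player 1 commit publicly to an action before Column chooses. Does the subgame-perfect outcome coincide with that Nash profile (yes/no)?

no

Work backward from Column's decision.
- T: Column compares 0, 8, 5, 10, 2 and picks c4; Player 1 would get 1.
- M: Column compares 1, 1, 2, 10, -1 and picks c4; Player 1 would get 4.
- B: Column compares -5, 7, -4, 3, 1 and picks c2; Player 1 would get 8.
Among 1, 4, 8, the best is 8 at B. Subgame-perfect outcome: (B, c2) with payoffs (8, 7).
Now find the simultaneous Nash equilibrium.
Player 1's best replies: c1→T; c2→T; c3→T; c4→M; c5→M.
Column's best replies: T→c4; M→c4; B→c2.
The unique mutual best reply is (M, c4), giving (4, 10).
Sequential outcome (B, c2) differs from the Nash profile (M, c4).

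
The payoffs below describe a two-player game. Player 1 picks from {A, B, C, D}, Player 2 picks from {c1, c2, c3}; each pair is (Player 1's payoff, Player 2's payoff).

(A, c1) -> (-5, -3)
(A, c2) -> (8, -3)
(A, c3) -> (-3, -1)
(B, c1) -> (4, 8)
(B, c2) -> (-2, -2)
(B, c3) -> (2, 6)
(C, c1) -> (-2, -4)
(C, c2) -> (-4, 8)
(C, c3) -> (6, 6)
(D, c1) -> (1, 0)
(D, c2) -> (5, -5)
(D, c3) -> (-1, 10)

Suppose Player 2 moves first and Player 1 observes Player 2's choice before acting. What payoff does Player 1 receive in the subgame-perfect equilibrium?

Backward induction with Player 2 moving first.
- c1 → Player 1 plays B (best of -5, 4, -2, 1); Player 2 gets 8.
- c2 → Player 1 plays A (best of 8, -2, -4, 5); Player 2 gets -3.
- c3 → Player 1 plays C (best of -3, 2, 6, -1); Player 2 gets 6.
Among 8, -3, 6, the best is 8 at c1. Subgame-perfect outcome: (B, c1) with payoffs (4, 8).

4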